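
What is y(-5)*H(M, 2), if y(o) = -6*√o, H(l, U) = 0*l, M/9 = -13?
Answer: 0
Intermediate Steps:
M = -117 (M = 9*(-13) = -117)
H(l, U) = 0
y(-5)*H(M, 2) = -6*I*√5*0 = 0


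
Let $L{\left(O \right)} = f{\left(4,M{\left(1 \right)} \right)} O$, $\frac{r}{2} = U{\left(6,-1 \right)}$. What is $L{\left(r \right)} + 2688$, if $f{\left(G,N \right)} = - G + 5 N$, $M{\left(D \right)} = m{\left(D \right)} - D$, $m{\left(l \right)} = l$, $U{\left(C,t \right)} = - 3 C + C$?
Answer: $2784$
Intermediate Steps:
$U{\left(C,t \right)} = - 2 C$
$r = -24$ ($r = 2 \left(\left(-2\right) 6\right) = 2 \left(-12\right) = -24$)
$M{\left(D \right)} = 0$ ($M{\left(D \right)} = D - D = 0$)
$L{\left(O \right)} = - 4 O$ ($L{\left(O \right)} = \left(\left(-1\right) 4 + 5 \cdot 0\right) O = \left(-4 + 0\right) O = - 4 O$)
$L{\left(r \right)} + 2688 = \left(-4\right) \left(-24\right) + 2688 = 96 + 2688 = 2784$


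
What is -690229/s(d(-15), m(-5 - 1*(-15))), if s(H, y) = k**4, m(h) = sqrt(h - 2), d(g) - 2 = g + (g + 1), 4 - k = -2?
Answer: -690229/1296 ≈ -532.58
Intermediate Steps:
k = 6 (k = 4 - 1*(-2) = 4 + 2 = 6)
d(g) = 3 + 2*g (d(g) = 2 + (g + (g + 1)) = 2 + (g + (1 + g)) = 2 + (1 + 2*g) = 3 + 2*g)
m(h) = sqrt(-2 + h)
s(H, y) = 1296 (s(H, y) = 6**4 = 1296)
-690229/s(d(-15), m(-5 - 1*(-15))) = -690229/1296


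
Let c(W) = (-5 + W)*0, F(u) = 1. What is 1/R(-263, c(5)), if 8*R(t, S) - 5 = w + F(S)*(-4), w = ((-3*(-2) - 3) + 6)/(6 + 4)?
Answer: 80/19 ≈ 4.2105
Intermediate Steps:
c(W) = 0
w = 9/10 (w = ((6 - 3) + 6)/10 = (3 + 6)*(⅒) = 9*(⅒) = 9/10 ≈ 0.90000)
R(t, S) = 19/80 (R(t, S) = 5/8 + (9/10 + 1*(-4))/8 = 5/8 + (9/10 - 4)/8 = 5/8 + (⅛)*(-31/10) = 5/8 - 31/80 = 19/80)
1/R(-263, c(5)) = 1/(19/80) = 80/19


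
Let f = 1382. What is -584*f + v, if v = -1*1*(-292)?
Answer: -806796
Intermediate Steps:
v = 292 (v = -1*(-292) = 292)
-584*f + v = -584*1382 + 292 = -807088 + 292 = -806796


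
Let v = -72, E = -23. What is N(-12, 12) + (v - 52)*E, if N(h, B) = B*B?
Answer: 2996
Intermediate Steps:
N(h, B) = B²
N(-12, 12) + (v - 52)*E = 12² + (-72 - 52)*(-23) = 144 - 124*(-23) = 144 + 2852 = 2996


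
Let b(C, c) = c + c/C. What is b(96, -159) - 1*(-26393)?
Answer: 839435/32 ≈ 26232.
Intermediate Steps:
b(96, -159) - 1*(-26393) = (-159 - 159/96) - 1*(-26393) = (-159 - 159*1/96) + 26393 = (-159 - 53/32) + 26393 = -5141/32 + 26393 = 839435/32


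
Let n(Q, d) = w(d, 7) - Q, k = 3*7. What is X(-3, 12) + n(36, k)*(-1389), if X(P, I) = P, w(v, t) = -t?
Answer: 59724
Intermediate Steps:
k = 21
n(Q, d) = -7 - Q (n(Q, d) = -1*7 - Q = -7 - Q)
X(-3, 12) + n(36, k)*(-1389) = -3 + (-7 - 1*36)*(-1389) = -3 + (-7 - 36)*(-1389) = -3 - 43*(-1389) = -3 + 59727 = 59724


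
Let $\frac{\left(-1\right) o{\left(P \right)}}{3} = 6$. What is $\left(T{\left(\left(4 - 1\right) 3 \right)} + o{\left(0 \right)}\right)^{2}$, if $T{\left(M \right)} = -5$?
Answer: $529$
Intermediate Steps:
$o{\left(P \right)} = -18$ ($o{\left(P \right)} = \left(-3\right) 6 = -18$)
$\left(T{\left(\left(4 - 1\right) 3 \right)} + o{\left(0 \right)}\right)^{2} = \left(-5 - 18\right)^{2} = \left(-23\right)^{2} = 529$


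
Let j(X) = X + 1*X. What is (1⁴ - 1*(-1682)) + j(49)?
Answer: 1781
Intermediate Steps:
j(X) = 2*X (j(X) = X + X = 2*X)
(1⁴ - 1*(-1682)) + j(49) = (1⁴ - 1*(-1682)) + 2*49 = (1 + 1682) + 98 = 1683 + 98 = 1781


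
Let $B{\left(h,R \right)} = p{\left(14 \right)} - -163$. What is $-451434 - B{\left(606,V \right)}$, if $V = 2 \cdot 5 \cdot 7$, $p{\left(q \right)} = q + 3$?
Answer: $-451614$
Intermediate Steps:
$p{\left(q \right)} = 3 + q$
$V = 70$ ($V = 10 \cdot 7 = 70$)
$B{\left(h,R \right)} = 180$ ($B{\left(h,R \right)} = \left(3 + 14\right) - -163 = 17 + 163 = 180$)
$-451434 - B{\left(606,V \right)} = -451434 - 180 = -451614$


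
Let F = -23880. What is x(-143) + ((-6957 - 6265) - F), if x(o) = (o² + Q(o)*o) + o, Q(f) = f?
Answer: 51413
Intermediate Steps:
x(o) = o + 2*o² (x(o) = (o² + o*o) + o = (o² + o²) + o = 2*o² + o = o + 2*o²)
x(-143) + ((-6957 - 6265) - F) = -143*(1 + 2*(-143)) + ((-6957 - 6265) - 1*(-23880)) = -143*(1 - 286) + (-13222 + 23880) = -143*(-285) + 10658 = 40755 + 10658 = 51413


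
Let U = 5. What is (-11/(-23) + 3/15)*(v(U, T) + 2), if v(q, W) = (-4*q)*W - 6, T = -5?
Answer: 7488/115 ≈ 65.113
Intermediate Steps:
v(q, W) = -6 - 4*W*q (v(q, W) = -4*W*q - 6 = -6 - 4*W*q)
(-11/(-23) + 3/15)*(v(U, T) + 2) = (-11/(-23) + 3/15)*((-6 - 4*(-5)*5) + 2) = (-11*(-1/23) + 3*(1/15))*((-6 + 100) + 2) = (11/23 + 1/5)*(94 + 2) = (78/115)*96 = 7488/115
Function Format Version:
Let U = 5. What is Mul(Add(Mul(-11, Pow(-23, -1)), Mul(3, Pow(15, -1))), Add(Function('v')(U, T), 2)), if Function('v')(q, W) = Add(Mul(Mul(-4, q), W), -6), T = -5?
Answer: Rational(7488, 115) ≈ 65.113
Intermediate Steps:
Function('v')(q, W) = Add(-6, Mul(-4, W, q)) (Function('v')(q, W) = Add(Mul(-4, W, q), -6) = Add(-6, Mul(-4, W, q)))
Mul(Add(Mul(-11, Pow(-23, -1)), Mul(3, Pow(15, -1))), Add(Function('v')(U, T), 2)) = Mul(Add(Mul(-11, Pow(-23, -1)), Mul(3, Pow(15, -1))), Add(Add(-6, Mul(-4, -5, 5)), 2)) = Mul(Add(Mul(-11, Rational(-1, 23)), Mul(3, Rational(1, 15))), Add(Add(-6, 100), 2)) = Mul(Add(Rational(11, 23), Rational(1, 5)), Add(94, 2)) = Mul(Rational(78, 115), 96) = Rational(7488, 115)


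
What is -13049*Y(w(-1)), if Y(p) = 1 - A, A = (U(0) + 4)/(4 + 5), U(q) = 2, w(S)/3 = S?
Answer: -13049/3 ≈ -4349.7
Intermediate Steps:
w(S) = 3*S
A = ⅔ (A = (2 + 4)/(4 + 5) = 6/9 = 6*(⅑) = ⅔ ≈ 0.66667)
Y(p) = ⅓ (Y(p) = 1 - 1*⅔ = 1 - ⅔ = ⅓)
-13049*Y(w(-1)) = -13049*⅓ = -13049/3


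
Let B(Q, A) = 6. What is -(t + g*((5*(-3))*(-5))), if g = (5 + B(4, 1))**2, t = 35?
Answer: -9110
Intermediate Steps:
g = 121 (g = (5 + 6)**2 = 11**2 = 121)
-(t + g*((5*(-3))*(-5))) = -(35 + 121*((5*(-3))*(-5))) = -(35 + 121*(-15*(-5))) = -(35 + 121*75) = -(35 + 9075) = -1*9110 = -9110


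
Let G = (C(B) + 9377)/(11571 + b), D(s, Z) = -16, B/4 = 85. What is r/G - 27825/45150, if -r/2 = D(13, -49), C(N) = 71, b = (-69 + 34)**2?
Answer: 4339231/101566 ≈ 42.723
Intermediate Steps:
B = 340 (B = 4*85 = 340)
b = 1225 (b = (-35)**2 = 1225)
r = 32 (r = -2*(-16) = 32)
G = 2362/3199 (G = (71 + 9377)/(11571 + 1225) = 9448/12796 = 9448*(1/12796) = 2362/3199 ≈ 0.73836)
r/G - 27825/45150 = 32/(2362/3199) - 27825/45150 = 32*(3199/2362) - 27825*1/45150 = 51184/1181 - 53/86 = 4339231/101566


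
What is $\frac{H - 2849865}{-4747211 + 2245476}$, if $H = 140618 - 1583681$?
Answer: $\frac{4292928}{2501735} \approx 1.716$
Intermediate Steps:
$H = -1443063$ ($H = 140618 - 1583681 = -1443063$)
$\frac{H - 2849865}{-4747211 + 2245476} = \frac{-1443063 - 2849865}{-4747211 + 2245476} = - \frac{4292928}{-2501735} = \left(-4292928\right) \left(- \frac{1}{2501735}\right) = \frac{4292928}{2501735}$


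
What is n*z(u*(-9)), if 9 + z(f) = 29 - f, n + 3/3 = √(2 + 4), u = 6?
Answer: -74 + 74*√6 ≈ 107.26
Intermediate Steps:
n = -1 + √6 (n = -1 + √(2 + 4) = -1 + √6 ≈ 1.4495)
z(f) = 20 - f (z(f) = -9 + (29 - f) = 20 - f)
n*z(u*(-9)) = (-1 + √6)*(20 - 6*(-9)) = (-1 + √6)*(20 - 1*(-54)) = (-1 + √6)*(20 + 54) = (-1 + √6)*74 = -74 + 74*√6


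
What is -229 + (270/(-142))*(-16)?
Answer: -14099/71 ≈ -198.58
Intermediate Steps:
-229 + (270/(-142))*(-16) = -229 + (270*(-1/142))*(-16) = -229 - 135/71*(-16) = -229 + 2160/71 = -14099/71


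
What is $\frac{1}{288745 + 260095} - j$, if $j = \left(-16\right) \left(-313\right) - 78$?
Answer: $- \frac{2705781199}{548840} \approx -4930.0$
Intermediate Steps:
$j = 4930$ ($j = 5008 - 78 = 4930$)
$\frac{1}{288745 + 260095} - j = \frac{1}{288745 + 260095} - 4930 = \frac{1}{548840} - 4930 = - \frac{2705781199}{548840}$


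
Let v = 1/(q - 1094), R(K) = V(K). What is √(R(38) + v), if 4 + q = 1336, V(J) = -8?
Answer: I*√452914/238 ≈ 2.8277*I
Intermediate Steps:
R(K) = -8
q = 1332 (q = -4 + 1336 = 1332)
v = 1/238 (v = 1/(1332 - 1094) = 1/238 ≈ 0.0042017)
√(R(38) + v) = √(-8 + 1/238) = √(-1903/238) = I*√452914/238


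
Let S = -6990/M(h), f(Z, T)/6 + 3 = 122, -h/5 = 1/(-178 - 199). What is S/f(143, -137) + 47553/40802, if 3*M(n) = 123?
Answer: 184476757/199072958 ≈ 0.92668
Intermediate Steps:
h = 5/377 (h = -5/(-178 - 199) = -5/(-377) = -5*(-1/377) = 5/377 ≈ 0.013263)
f(Z, T) = 714 (f(Z, T) = -18 + 6*122 = -18 + 732 = 714)
M(n) = 41 (M(n) = (1/3)*123 = 41)
S = -6990/41 ≈ -170.49
S/f(143, -137) + 47553/40802 = -6990/41/714 + 47553/40802 = -6990/41*1/714 + 47553*(1/40802) = -1165/4879 + 47553/40802 = 184476757/199072958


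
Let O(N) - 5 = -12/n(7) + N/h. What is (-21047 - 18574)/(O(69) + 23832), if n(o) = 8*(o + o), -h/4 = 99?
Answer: -9152451/5506282 ≈ -1.6622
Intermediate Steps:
h = -396 (h = -4*99 = -396)
n(o) = 16*o (n(o) = 8*(2*o) = 16*o)
O(N) = 137/28 - N/396 (O(N) = 5 + (-12/(16*7) + N/(-396)) = 5 + (-12/112 + N*(-1/396)) = 5 + (-12*1/112 - N/396) = 5 + (-3/28 - N/396) = 137/28 - N/396)
(-21047 - 18574)/(O(69) + 23832) = (-21047 - 18574)/((137/28 - 1/396*69) + 23832) = -39621/((137/28 - 23/132) + 23832) = -39621/(1090/231 + 23832) = -39621/5506282/231 = -39621*231/5506282 = -9152451/5506282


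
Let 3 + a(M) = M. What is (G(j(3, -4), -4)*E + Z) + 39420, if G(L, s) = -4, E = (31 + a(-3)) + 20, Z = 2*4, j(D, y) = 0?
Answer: 39248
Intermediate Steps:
Z = 8
a(M) = -3 + M
E = 45 (E = (31 + (-3 - 3)) + 20 = (31 - 6) + 20 = 25 + 20 = 45)
(G(j(3, -4), -4)*E + Z) + 39420 = (-4*45 + 8) + 39420 = (-180 + 8) + 39420 = -172 + 39420 = 39248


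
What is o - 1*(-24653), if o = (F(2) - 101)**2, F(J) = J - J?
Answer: 34854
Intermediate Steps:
F(J) = 0
o = 10201 (o = (0 - 101)**2 = (-101)**2 = 10201)
o - 1*(-24653) = 10201 - 1*(-24653) = 10201 + 24653 = 34854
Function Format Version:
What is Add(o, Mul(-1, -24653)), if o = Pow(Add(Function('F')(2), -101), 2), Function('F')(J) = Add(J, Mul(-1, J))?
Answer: 34854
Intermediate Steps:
Function('F')(J) = 0
o = 10201 (o = Pow(Add(0, -101), 2) = Pow(-101, 2) = 10201)
Add(o, Mul(-1, -24653)) = Add(10201, Mul(-1, -24653)) = Add(10201, 24653) = 34854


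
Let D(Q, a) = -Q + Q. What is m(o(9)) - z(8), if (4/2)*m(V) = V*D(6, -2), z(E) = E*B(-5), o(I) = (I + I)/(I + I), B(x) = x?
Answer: 40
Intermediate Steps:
D(Q, a) = 0
o(I) = 1 (o(I) = (2*I)/((2*I)) = (2*I)*(1/(2*I)) = 1)
z(E) = -5*E (z(E) = E*(-5) = -5*E)
m(V) = 0 (m(V) = (V*0)/2 = (½)*0 = 0)
m(o(9)) - z(8) = 0 - (-5)*8 = 0 - 1*(-40) = 0 + 40 = 40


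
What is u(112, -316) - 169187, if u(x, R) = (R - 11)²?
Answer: -62258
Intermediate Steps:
u(x, R) = (-11 + R)²
u(112, -316) - 169187 = (-11 - 316)² - 169187 = (-327)² - 169187 = 106929 - 169187 = -62258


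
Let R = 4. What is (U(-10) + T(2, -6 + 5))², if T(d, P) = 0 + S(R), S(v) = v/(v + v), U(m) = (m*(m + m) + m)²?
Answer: 5212984401/4 ≈ 1.3032e+9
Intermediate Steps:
U(m) = (m + 2*m²)² (U(m) = (m*(2*m) + m)² = (2*m² + m)² = (m + 2*m²)²)
S(v) = ½ (S(v) = v/((2*v)) = v*(1/(2*v)) = ½)
T(d, P) = ½ (T(d, P) = 0 + ½ = ½)
(U(-10) + T(2, -6 + 5))² = ((-10)²*(1 + 2*(-10))² + ½)² = (100*(1 - 20)² + ½)² = (100*(-19)² + ½)² = (100*361 + ½)² = (36100 + ½)² = (72201/2)² = 5212984401/4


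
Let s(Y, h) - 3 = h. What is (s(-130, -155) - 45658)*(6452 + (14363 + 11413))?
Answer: -1476364680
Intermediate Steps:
s(Y, h) = 3 + h
(s(-130, -155) - 45658)*(6452 + (14363 + 11413)) = ((3 - 155) - 45658)*(6452 + (14363 + 11413)) = (-152 - 45658)*(6452 + 25776) = -45810*32228 = -1476364680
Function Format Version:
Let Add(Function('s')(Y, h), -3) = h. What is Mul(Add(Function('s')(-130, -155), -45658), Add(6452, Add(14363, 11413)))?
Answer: -1476364680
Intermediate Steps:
Function('s')(Y, h) = Add(3, h)
Mul(Add(Function('s')(-130, -155), -45658), Add(6452, Add(14363, 11413))) = Mul(Add(Add(3, -155), -45658), Add(6452, Add(14363, 11413))) = Mul(Add(-152, -45658), Add(6452, 25776)) = Mul(-45810, 32228) = -1476364680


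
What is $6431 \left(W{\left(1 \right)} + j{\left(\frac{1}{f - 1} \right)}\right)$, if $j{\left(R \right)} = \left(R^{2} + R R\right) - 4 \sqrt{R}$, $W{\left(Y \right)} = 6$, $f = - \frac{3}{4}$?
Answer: $\frac{2096506}{49} - \frac{51448 i \sqrt{7}}{7} \approx 42786.0 - 19446.0 i$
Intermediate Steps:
$f = - \frac{3}{4}$ ($f = \left(-3\right) \frac{1}{4} = - \frac{3}{4} \approx -0.75$)
$j{\left(R \right)} = - 4 \sqrt{R} + 2 R^{2}$ ($j{\left(R \right)} = \left(R^{2} + R^{2}\right) - 4 \sqrt{R} = 2 R^{2} - 4 \sqrt{R} = - 4 \sqrt{R} + 2 R^{2}$)
$6431 \left(W{\left(1 \right)} + j{\left(\frac{1}{f - 1} \right)}\right) = 6431 \left(6 + \left(- 4 \sqrt{\frac{1}{- \frac{3}{4} - 1}} + 2 \left(\frac{1}{- \frac{3}{4} - 1}\right)^{2}\right)\right) = 6431 \left(6 + \left(- 4 \sqrt{\frac{1}{- \frac{7}{4}}} + 2 \left(\frac{1}{- \frac{7}{4}}\right)^{2}\right)\right) = 6431 \left(6 + \left(- 4 \sqrt{- \frac{4}{7}} + 2 \left(- \frac{4}{7}\right)^{2}\right)\right) = 6431 \left(6 + \left(- 4 \frac{2 i \sqrt{7}}{7} + 2 \cdot \frac{16}{49}\right)\right) = 6431 \left(6 + \left(- \frac{8 i \sqrt{7}}{7} + \frac{32}{49}\right)\right) = 6431 \left(6 + \left(\frac{32}{49} - \frac{8 i \sqrt{7}}{7}\right)\right) = 6431 \left(\frac{326}{49} - \frac{8 i \sqrt{7}}{7}\right) = \frac{2096506}{49} - \frac{51448 i \sqrt{7}}{7}$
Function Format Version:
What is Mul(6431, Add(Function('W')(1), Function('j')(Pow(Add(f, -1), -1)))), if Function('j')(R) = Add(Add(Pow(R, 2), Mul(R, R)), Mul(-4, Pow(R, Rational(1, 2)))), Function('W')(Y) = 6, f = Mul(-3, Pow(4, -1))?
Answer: Add(Rational(2096506, 49), Mul(Rational(-51448, 7), I, Pow(7, Rational(1, 2)))) ≈ Add(42786., Mul(-19446., I))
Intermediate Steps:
f = Rational(-3, 4) (f = Mul(-3, Rational(1, 4)) = Rational(-3, 4) ≈ -0.75000)
Function('j')(R) = Add(Mul(-4, Pow(R, Rational(1, 2))), Mul(2, Pow(R, 2))) (Function('j')(R) = Add(Add(Pow(R, 2), Pow(R, 2)), Mul(-4, Pow(R, Rational(1, 2)))) = Add(Mul(2, Pow(R, 2)), Mul(-4, Pow(R, Rational(1, 2)))) = Add(Mul(-4, Pow(R, Rational(1, 2))), Mul(2, Pow(R, 2))))
Mul(6431, Add(Function('W')(1), Function('j')(Pow(Add(f, -1), -1)))) = Mul(6431, Add(6, Add(Mul(-4, Pow(Pow(Add(Rational(-3, 4), -1), -1), Rational(1, 2))), Mul(2, Pow(Pow(Add(Rational(-3, 4), -1), -1), 2))))) = Mul(6431, Add(6, Add(Mul(-4, Pow(Pow(Rational(-7, 4), -1), Rational(1, 2))), Mul(2, Pow(Pow(Rational(-7, 4), -1), 2))))) = Mul(6431, Add(6, Add(Mul(-4, Pow(Rational(-4, 7), Rational(1, 2))), Mul(2, Pow(Rational(-4, 7), 2))))) = Mul(6431, Add(6, Add(Mul(-4, Mul(Rational(2, 7), I, Pow(7, Rational(1, 2)))), Mul(2, Rational(16, 49))))) = Mul(6431, Add(6, Add(Mul(Rational(-8, 7), I, Pow(7, Rational(1, 2))), Rational(32, 49)))) = Mul(6431, Add(6, Add(Rational(32, 49), Mul(Rational(-8, 7), I, Pow(7, Rational(1, 2)))))) = Mul(6431, Add(Rational(326, 49), Mul(Rational(-8, 7), I, Pow(7, Rational(1, 2))))) = Add(Rational(2096506, 49), Mul(Rational(-51448, 7), I, Pow(7, Rational(1, 2))))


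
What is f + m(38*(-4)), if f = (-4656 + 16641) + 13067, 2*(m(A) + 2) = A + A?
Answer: 24898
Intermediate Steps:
m(A) = -2 + A (m(A) = -2 + (A + A)/2 = -2 + (2*A)/2 = -2 + A)
f = 25052 (f = 11985 + 13067 = 25052)
f + m(38*(-4)) = 25052 + (-2 + 38*(-4)) = 25052 + (-2 - 152) = 25052 - 154 = 24898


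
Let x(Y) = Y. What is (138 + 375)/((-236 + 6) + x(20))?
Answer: -171/70 ≈ -2.4429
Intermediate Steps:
(138 + 375)/((-236 + 6) + x(20)) = (138 + 375)/((-236 + 6) + 20) = 513/(-230 + 20) = 513/(-210) = 513*(-1/210) = -171/70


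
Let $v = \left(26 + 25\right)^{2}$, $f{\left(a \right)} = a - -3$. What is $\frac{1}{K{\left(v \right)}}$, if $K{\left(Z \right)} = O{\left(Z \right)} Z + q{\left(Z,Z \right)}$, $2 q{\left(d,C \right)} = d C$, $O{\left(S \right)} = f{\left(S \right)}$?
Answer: $\frac{2}{20311209} \approx 9.8468 \cdot 10^{-8}$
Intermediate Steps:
$f{\left(a \right)} = 3 + a$ ($f{\left(a \right)} = a + 3 = 3 + a$)
$O{\left(S \right)} = 3 + S$
$q{\left(d,C \right)} = \frac{C d}{2}$ ($q{\left(d,C \right)} = \frac{d C}{2} = \frac{C d}{2}$)
$v = 2601$ ($v = 51^{2} = 2601$)
$K{\left(Z \right)} = \frac{Z^{2}}{2} + Z \left(3 + Z\right)$ ($K{\left(Z \right)} = \left(3 + Z\right) Z + \frac{Z Z}{2} = Z \left(3 + Z\right) + \frac{Z^{2}}{2} = \frac{Z^{2}}{2} + Z \left(3 + Z\right)$)
$\frac{1}{K{\left(v \right)}} = \frac{1}{\frac{3}{2} \cdot 2601 \left(2 + 2601\right)} = \frac{1}{\frac{3}{2} \cdot 2601 \cdot 2603} = \frac{1}{\frac{20311209}{2}} = \frac{2}{20311209}$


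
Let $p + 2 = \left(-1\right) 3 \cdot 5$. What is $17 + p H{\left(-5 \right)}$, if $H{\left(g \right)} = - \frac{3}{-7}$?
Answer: $\frac{68}{7} \approx 9.7143$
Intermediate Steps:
$H{\left(g \right)} = \frac{3}{7}$ ($H{\left(g \right)} = \left(-3\right) \left(- \frac{1}{7}\right) = \frac{3}{7}$)
$p = -17$ ($p = -2 + \left(-1\right) 3 \cdot 5 = -2 - 15 = -17$)
$17 + p H{\left(-5 \right)} = 17 - \frac{51}{7} = \frac{68}{7}$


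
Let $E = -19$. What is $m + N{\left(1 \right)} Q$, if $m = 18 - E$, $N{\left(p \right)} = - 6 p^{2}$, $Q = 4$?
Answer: $13$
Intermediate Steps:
$m = 37$ ($m = 18 - -19 = 18 + 19 = 37$)
$m + N{\left(1 \right)} Q = 37 + - 6 \cdot 1^{2} \cdot 4 = 37 + \left(-6\right) 1 \cdot 4 = 37 - 24 = 13$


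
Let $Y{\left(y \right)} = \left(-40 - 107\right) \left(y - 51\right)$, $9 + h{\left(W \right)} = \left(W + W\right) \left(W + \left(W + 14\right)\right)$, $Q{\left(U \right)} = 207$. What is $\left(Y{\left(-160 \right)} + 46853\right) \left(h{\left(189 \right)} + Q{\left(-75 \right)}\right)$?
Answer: $11553883380$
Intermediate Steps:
$h{\left(W \right)} = -9 + 2 W \left(14 + 2 W\right)$ ($h{\left(W \right)} = -9 + \left(W + W\right) \left(W + \left(W + 14\right)\right) = -9 + 2 W \left(W + \left(14 + W\right)\right) = -9 + 2 W \left(14 + 2 W\right)$)
$Y{\left(y \right)} = 7497 - 147 y$ ($Y{\left(y \right)} = - 147 \left(-51 + y\right) = 7497 - 147 y$)
$\left(Y{\left(-160 \right)} + 46853\right) \left(h{\left(189 \right)} + Q{\left(-75 \right)}\right) = \left(\left(7497 - -23520\right) + 46853\right) \left(\left(-9 + 4 \cdot 189^{2} + 28 \cdot 189\right) + 207\right) = \left(\left(7497 + 23520\right) + 46853\right) \left(\left(-9 + 4 \cdot 35721 + 5292\right) + 207\right) = \left(31017 + 46853\right) \left(\left(-9 + 142884 + 5292\right) + 207\right) = 77870 \left(148167 + 207\right) = 77870 \cdot 148374 = 11553883380$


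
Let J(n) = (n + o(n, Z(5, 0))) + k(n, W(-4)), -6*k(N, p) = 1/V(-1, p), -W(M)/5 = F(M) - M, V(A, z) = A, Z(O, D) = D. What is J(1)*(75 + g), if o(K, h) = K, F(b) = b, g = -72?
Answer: 13/2 ≈ 6.5000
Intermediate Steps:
W(M) = 0 (W(M) = -5*(M - M) = -5*0 = 0)
k(N, p) = ⅙ (k(N, p) = -⅙/(-1) = -⅙*(-1) = ⅙)
J(n) = ⅙ + 2*n (J(n) = (n + n) + ⅙ = 2*n + ⅙ = ⅙ + 2*n)
J(1)*(75 + g) = (⅙ + 2*1)*(75 - 72) = (⅙ + 2)*3 = (13/6)*3 = 13/2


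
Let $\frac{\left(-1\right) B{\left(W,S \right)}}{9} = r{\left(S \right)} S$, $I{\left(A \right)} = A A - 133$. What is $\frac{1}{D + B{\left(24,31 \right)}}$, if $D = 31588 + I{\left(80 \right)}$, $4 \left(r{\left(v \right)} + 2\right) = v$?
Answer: $\frac{4}{145003} \approx 2.7586 \cdot 10^{-5}$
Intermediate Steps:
$r{\left(v \right)} = -2 + \frac{v}{4}$
$I{\left(A \right)} = -133 + A^{2}$ ($I{\left(A \right)} = A^{2} - 133 = -133 + A^{2}$)
$B{\left(W,S \right)} = - 9 S \left(-2 + \frac{S}{4}\right)$ ($B{\left(W,S \right)} = - 9 \left(-2 + \frac{S}{4}\right) S = - 9 S \left(-2 + \frac{S}{4}\right)$)
$D = 37855$ ($D = 31588 - \left(133 - 80^{2}\right) = 31588 + \left(-133 + 6400\right) = 31588 + 6267 = 37855$)
$\frac{1}{D + B{\left(24,31 \right)}} = \frac{1}{37855 + \frac{9}{4} \cdot 31 \left(8 - 31\right)} = \frac{1}{37855 + \frac{9}{4} \cdot 31 \left(-23\right)} = \frac{1}{37855 - \frac{6417}{4}} = \frac{1}{\frac{145003}{4}} = \frac{4}{145003}$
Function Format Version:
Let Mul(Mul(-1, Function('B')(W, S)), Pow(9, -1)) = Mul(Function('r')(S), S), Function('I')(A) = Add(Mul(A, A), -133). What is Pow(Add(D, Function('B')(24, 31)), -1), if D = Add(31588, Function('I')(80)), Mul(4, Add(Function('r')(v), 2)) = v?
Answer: Rational(4, 145003) ≈ 2.7586e-5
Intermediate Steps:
Function('r')(v) = Add(-2, Mul(Rational(1, 4), v))
Function('I')(A) = Add(-133, Pow(A, 2)) (Function('I')(A) = Add(Pow(A, 2), -133) = Add(-133, Pow(A, 2)))
Function('B')(W, S) = Mul(-9, S, Add(-2, Mul(Rational(1, 4), S))) (Function('B')(W, S) = Mul(-9, Mul(Add(-2, Mul(Rational(1, 4), S)), S)) = Mul(-9, Mul(S, Add(-2, Mul(Rational(1, 4), S)))) = Mul(-9, S, Add(-2, Mul(Rational(1, 4), S))))
D = 37855 (D = Add(31588, Add(-133, Pow(80, 2))) = Add(31588, Add(-133, 6400)) = Add(31588, 6267) = 37855)
Pow(Add(D, Function('B')(24, 31)), -1) = Pow(Add(37855, Mul(Rational(9, 4), 31, Add(8, Mul(-1, 31)))), -1) = Pow(Add(37855, Mul(Rational(9, 4), 31, Add(8, -31))), -1) = Pow(Add(37855, Mul(Rational(9, 4), 31, -23)), -1) = Pow(Add(37855, Rational(-6417, 4)), -1) = Pow(Rational(145003, 4), -1) = Rational(4, 145003)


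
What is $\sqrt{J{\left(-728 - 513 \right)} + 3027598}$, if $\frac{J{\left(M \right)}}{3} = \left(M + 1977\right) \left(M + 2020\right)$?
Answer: $\sqrt{4747630} \approx 2178.9$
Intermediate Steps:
$J{\left(M \right)} = 3 \left(1977 + M\right) \left(2020 + M\right)$ ($J{\left(M \right)} = 3 \left(M + 1977\right) \left(M + 2020\right) = 3 \left(1977 + M\right) \left(2020 + M\right)$)
$\sqrt{J{\left(-728 - 513 \right)} + 3027598} = \sqrt{\left(11980620 + 3 \left(-728 - 513\right)^{2} + 11991 \left(-728 - 513\right)\right) + 3027598} = \sqrt{\left(11980620 + 3 \left(-1241\right)^{2} + 11991 \left(-1241\right)\right) + 3027598} = \sqrt{\left(11980620 + 3 \cdot 1540081 - 14880831\right) + 3027598} = \sqrt{\left(11980620 + 4620243 - 14880831\right) + 3027598} = \sqrt{1720032 + 3027598} = \sqrt{4747630}$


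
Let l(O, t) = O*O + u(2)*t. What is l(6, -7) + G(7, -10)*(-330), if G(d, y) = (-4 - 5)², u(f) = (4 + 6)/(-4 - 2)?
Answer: -80047/3 ≈ -26682.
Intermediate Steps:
u(f) = -5/3 (u(f) = 10/(-6) = 10*(-⅙) = -5/3)
G(d, y) = 81 (G(d, y) = (-9)² = 81)
l(O, t) = O² - 5*t/3 (l(O, t) = O*O - 5*t/3 = O² - 5*t/3)
l(6, -7) + G(7, -10)*(-330) = (6² - 5/3*(-7)) + 81*(-330) = (36 + 35/3) - 26730 = 143/3 - 26730 = -80047/3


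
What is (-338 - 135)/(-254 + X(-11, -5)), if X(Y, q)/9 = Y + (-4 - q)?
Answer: 11/8 ≈ 1.3750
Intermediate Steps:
X(Y, q) = -36 - 9*q + 9*Y (X(Y, q) = 9*(Y + (-4 - q)) = 9*(-4 + Y - q) = -36 - 9*q + 9*Y)
(-338 - 135)/(-254 + X(-11, -5)) = (-338 - 135)/(-254 + (-36 - 9*(-5) + 9*(-11))) = -473/(-254 + (-36 + 45 - 99)) = -473/(-254 - 90) = -473/(-344) = -473*(-1/344) = 11/8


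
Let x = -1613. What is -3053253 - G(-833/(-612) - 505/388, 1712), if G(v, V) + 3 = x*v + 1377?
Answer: -2666605495/873 ≈ -3.0545e+6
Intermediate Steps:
G(v, V) = 1374 - 1613*v (G(v, V) = -3 + (-1613*v + 1377) = -3 + (1377 - 1613*v) = 1374 - 1613*v)
-3053253 - G(-833/(-612) - 505/388, 1712) = -3053253 - (1374 - 1613*(-833/(-612) - 505/388)) = -3053253 - (1374 - 1613*(-833*(-1/612) - 505*1/388)) = -3053253 - (1374 - 1613*(49/36 - 505/388)) = -3053253 - (1374 - 1613*52/873) = -3053253 - (1374 - 83876/873) = -3053253 - 1*1115626/873 = -3053253 - 1115626/873 = -2666605495/873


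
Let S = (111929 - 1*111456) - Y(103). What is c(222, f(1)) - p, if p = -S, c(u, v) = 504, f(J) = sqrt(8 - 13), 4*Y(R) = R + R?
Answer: 1851/2 ≈ 925.50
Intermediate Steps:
Y(R) = R/2 (Y(R) = (R + R)/4 = (2*R)/4 = R/2)
f(J) = I*sqrt(5) (f(J) = sqrt(-5) = I*sqrt(5))
S = 843/2 (S = (111929 - 1*111456) - 103/2 = (111929 - 111456) - 1*103/2 = 473 - 103/2 = 843/2 ≈ 421.50)
p = -843/2 (p = -1*843/2 = -843/2 ≈ -421.50)
c(222, f(1)) - p = 504 - 1*(-843/2) = 504 + 843/2 = 1851/2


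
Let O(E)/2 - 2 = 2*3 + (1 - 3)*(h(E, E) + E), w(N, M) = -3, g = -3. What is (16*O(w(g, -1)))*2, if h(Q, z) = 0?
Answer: 896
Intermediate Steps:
O(E) = 16 - 4*E (O(E) = 4 + 2*(2*3 + (1 - 3)*(0 + E)) = 4 + 2*(6 - 2*E) = 4 + (12 - 4*E) = 16 - 4*E)
(16*O(w(g, -1)))*2 = (16*(16 - 4*(-3)))*2 = (16*(16 + 12))*2 = (16*28)*2 = 448*2 = 896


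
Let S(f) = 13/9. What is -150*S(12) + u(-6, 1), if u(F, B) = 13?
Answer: -611/3 ≈ -203.67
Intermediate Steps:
S(f) = 13/9 (S(f) = 13*(⅑) = 13/9)
-150*S(12) + u(-6, 1) = -150*13/9 + 13 = -650/3 + 13 = -611/3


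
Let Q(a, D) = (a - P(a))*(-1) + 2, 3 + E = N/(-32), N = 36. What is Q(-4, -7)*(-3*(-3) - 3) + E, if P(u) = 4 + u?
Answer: 255/8 ≈ 31.875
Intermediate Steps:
E = -33/8 (E = -3 + 36/(-32) = -3 + 36*(-1/32) = -3 - 9/8 = -33/8 ≈ -4.1250)
Q(a, D) = 6 (Q(a, D) = (a - (4 + a))*(-1) + 2 = (a + (-4 - a))*(-1) + 2 = -4*(-1) + 2 = 4 + 2 = 6)
Q(-4, -7)*(-3*(-3) - 3) + E = 6*(-3*(-3) - 3) - 33/8 = 6*(9 - 3) - 33/8 = 6*6 - 33/8 = 36 - 33/8 = 255/8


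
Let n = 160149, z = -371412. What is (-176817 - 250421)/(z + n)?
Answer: 427238/211263 ≈ 2.0223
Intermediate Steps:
(-176817 - 250421)/(z + n) = (-176817 - 250421)/(-371412 + 160149) = -427238/(-211263) = -427238*(-1/211263) = 427238/211263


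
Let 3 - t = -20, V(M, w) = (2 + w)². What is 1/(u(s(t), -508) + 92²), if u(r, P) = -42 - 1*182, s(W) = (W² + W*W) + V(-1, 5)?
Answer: 1/8240 ≈ 0.00012136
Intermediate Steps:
t = 23 (t = 3 - 1*(-20) = 3 + 20 = 23)
s(W) = 49 + 2*W² (s(W) = (W² + W*W) + (2 + 5)² = (W² + W²) + 7² = 2*W² + 49 = 49 + 2*W²)
u(r, P) = -224 (u(r, P) = -42 - 182 = -224)
1/(u(s(t), -508) + 92²) = 1/(-224 + 92²) = 1/(-224 + 8464) = 1/8240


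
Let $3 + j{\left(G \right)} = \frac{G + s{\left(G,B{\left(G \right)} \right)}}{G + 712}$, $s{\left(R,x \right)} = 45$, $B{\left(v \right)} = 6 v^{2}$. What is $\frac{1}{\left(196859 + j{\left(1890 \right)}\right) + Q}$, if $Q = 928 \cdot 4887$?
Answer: $\frac{2602}{12312645119} \approx 2.1133 \cdot 10^{-7}$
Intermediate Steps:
$j{\left(G \right)} = -3 + \frac{45 + G}{712 + G}$ ($j{\left(G \right)} = -3 + \frac{G + 45}{G + 712} = -3 + \frac{45 + G}{712 + G}$)
$Q = 4535136$
$\frac{1}{\left(196859 + j{\left(1890 \right)}\right) + Q} = \frac{1}{\left(196859 + \frac{-2091 - 3780}{712 + 1890}\right) + 4535136} = \frac{1}{\left(196859 + \frac{-2091 - 3780}{2602}\right) + 4535136} = \frac{1}{\left(196859 + \frac{1}{2602} \left(-5871\right)\right) + 4535136} = \frac{1}{\left(196859 - \frac{5871}{2602}\right) + 4535136} = \frac{1}{\frac{512221247}{2602} + 4535136} = \frac{1}{\frac{12312645119}{2602}} = \frac{2602}{12312645119}$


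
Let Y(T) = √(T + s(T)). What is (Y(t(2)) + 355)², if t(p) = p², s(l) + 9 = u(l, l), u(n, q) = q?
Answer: (355 + I)² ≈ 1.2602e+5 + 710.0*I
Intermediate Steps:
s(l) = -9 + l
Y(T) = √(-9 + 2*T) (Y(T) = √(T + (-9 + T)) = √(-9 + 2*T))
(Y(t(2)) + 355)² = (√(-9 + 2*2²) + 355)² = (√(-9 + 2*4) + 355)² = (√(-9 + 8) + 355)² = (√(-1) + 355)² = (I + 355)² = (355 + I)²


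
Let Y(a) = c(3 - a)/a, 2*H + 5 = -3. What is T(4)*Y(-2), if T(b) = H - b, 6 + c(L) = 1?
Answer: -20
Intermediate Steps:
H = -4 (H = -5/2 + (1/2)*(-3) = -5/2 - 3/2 = -4)
c(L) = -5 (c(L) = -6 + 1 = -5)
Y(a) = -5/a
T(b) = -4 - b
T(4)*Y(-2) = (-4 - 1*4)*(-5/(-2)) = (-4 - 4)*(-5*(-1/2)) = -8*5/2 = -20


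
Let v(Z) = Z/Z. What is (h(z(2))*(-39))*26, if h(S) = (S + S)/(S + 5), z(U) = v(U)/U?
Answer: -2028/11 ≈ -184.36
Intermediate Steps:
v(Z) = 1
z(U) = 1/U
h(S) = 2*S/(5 + S) (h(S) = (2*S)/(5 + S) = 2*S/(5 + S))
(h(z(2))*(-39))*26 = ((2/(2*(5 + 1/2)))*(-39))*26 = ((2*(½)/(5 + ½))*(-39))*26 = ((2*(½)/(11/2))*(-39))*26 = ((2*(½)*(2/11))*(-39))*26 = ((2/11)*(-39))*26 = -78/11*26 = -2028/11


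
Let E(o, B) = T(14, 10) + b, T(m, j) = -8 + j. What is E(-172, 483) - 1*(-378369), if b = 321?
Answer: 378692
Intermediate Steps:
E(o, B) = 323 (E(o, B) = (-8 + 10) + 321 = 2 + 321 = 323)
E(-172, 483) - 1*(-378369) = 323 - 1*(-378369) = 323 + 378369 = 378692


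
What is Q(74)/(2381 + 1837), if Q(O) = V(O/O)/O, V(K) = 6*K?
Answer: 1/52022 ≈ 1.9223e-5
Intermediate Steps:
Q(O) = 6/O (Q(O) = (6*(O/O))/O = (6*1)/O = 6/O)
Q(74)/(2381 + 1837) = (6/74)/(2381 + 1837) = (6*(1/74))/4218 = (3/37)*(1/4218) = 1/52022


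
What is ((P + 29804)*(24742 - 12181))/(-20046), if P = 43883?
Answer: -308527469/6682 ≈ -46173.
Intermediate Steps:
((P + 29804)*(24742 - 12181))/(-20046) = ((43883 + 29804)*(24742 - 12181))/(-20046) = (73687*12561)*(-1/20046) = 925582407*(-1/20046) = -308527469/6682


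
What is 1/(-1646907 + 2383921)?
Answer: 1/737014 ≈ 1.3568e-6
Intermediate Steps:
1/(-1646907 + 2383921) = 1/737014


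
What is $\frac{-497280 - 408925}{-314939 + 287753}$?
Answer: $\frac{906205}{27186} \approx 33.333$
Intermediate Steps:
$\frac{-497280 - 408925}{-314939 + 287753} = - \frac{906205}{-27186} = \left(-906205\right) \left(- \frac{1}{27186}\right) = \frac{906205}{27186}$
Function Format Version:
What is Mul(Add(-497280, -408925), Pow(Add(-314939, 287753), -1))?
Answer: Rational(906205, 27186) ≈ 33.333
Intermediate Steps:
Mul(Add(-497280, -408925), Pow(Add(-314939, 287753), -1)) = Mul(-906205, Pow(-27186, -1)) = Mul(-906205, Rational(-1, 27186)) = Rational(906205, 27186)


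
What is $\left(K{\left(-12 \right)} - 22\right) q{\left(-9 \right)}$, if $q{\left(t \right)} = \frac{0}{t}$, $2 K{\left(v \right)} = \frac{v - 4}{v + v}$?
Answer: $0$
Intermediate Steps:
$K{\left(v \right)} = \frac{-4 + v}{4 v}$ ($K{\left(v \right)} = \frac{\left(v - 4\right) \frac{1}{v + v}}{2} = \frac{\left(-4 + v\right) \frac{1}{2 v}}{2} = \frac{\frac{1}{2} \frac{1}{v} \left(-4 + v\right)}{2} = \frac{-4 + v}{4 v}$)
$q{\left(t \right)} = 0$
$\left(K{\left(-12 \right)} - 22\right) q{\left(-9 \right)} = \left(\frac{-4 - 12}{4 \left(-12\right)} - 22\right) 0 = \left(\frac{1}{4} \left(- \frac{1}{12}\right) \left(-16\right) - 22\right) 0 = \left(\frac{1}{3} - 22\right) 0 = \left(- \frac{65}{3}\right) 0 = 0$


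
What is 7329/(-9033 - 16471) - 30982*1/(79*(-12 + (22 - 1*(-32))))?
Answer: -58177325/6044448 ≈ -9.6249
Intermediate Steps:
7329/(-9033 - 16471) - 30982*1/(79*(-12 + (22 - 1*(-32)))) = 7329/(-25504) - 30982*1/(79*(-12 + (22 + 32))) = 7329*(-1/25504) - 30982*1/(79*(-12 + 54)) = -7329/25504 - 30982/(79*42) = -7329/25504 - 30982/3318 = -7329/25504 - 30982*1/3318 = -7329/25504 - 2213/237 = -58177325/6044448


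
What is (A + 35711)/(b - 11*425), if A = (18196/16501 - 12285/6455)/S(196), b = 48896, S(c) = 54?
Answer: 41080157295733/50869658923794 ≈ 0.80756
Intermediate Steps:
A = -17051921/1150350714 (A = (18196/16501 - 12285/6455)/54 = (18196*(1/16501) - 12285*1/6455)*(1/54) = (18196/16501 - 2457/1291)*(1/54) = -17051921/21302791*1/54 = -17051921/1150350714 ≈ -0.014823)
(A + 35711)/(b - 11*425) = (-17051921/1150350714 + 35711)/(48896 - 11*425) = 41080157295733/(1150350714*(48896 - 4675)) = (41080157295733/1150350714)/44221 = (41080157295733/1150350714)*(1/44221) = 41080157295733/50869658923794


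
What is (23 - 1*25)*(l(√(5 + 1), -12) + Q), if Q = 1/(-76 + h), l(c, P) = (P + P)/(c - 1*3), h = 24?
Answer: -1247/26 - 16*√6 ≈ -87.153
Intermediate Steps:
l(c, P) = 2*P/(-3 + c) (l(c, P) = (2*P)/(c - 3) = (2*P)/(-3 + c) = 2*P/(-3 + c))
Q = -1/52 (Q = 1/(-76 + 24) = 1/(-52) = -1/52 ≈ -0.019231)
(23 - 1*25)*(l(√(5 + 1), -12) + Q) = (23 - 1*25)*(2*(-12)/(-3 + √(5 + 1)) - 1/52) = (23 - 25)*(2*(-12)/(-3 + √6) - 1/52) = -2*(-24/(-3 + √6) - 1/52) = -2*(-1/52 - 24/(-3 + √6)) = 1/26 + 48/(-3 + √6)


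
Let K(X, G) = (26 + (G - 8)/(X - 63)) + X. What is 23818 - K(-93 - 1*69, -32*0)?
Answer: 5389642/225 ≈ 23954.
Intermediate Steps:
K(X, G) = 26 + X + (-8 + G)/(-63 + X) (K(X, G) = (26 + (-8 + G)/(-63 + X)) + X = 26 + X + (-8 + G)/(-63 + X))
23818 - K(-93 - 1*69, -32*0) = 23818 - (-1646 - 32*0 + (-93 - 1*69)² - 37*(-93 - 1*69))/(-63 + (-93 - 1*69)) = 23818 - (-1646 + 0 + (-93 - 69)² - 37*(-93 - 69))/(-63 + (-93 - 69)) = 23818 - (-1646 + 0 + (-162)² - 37*(-162))/(-63 - 162) = 23818 - (-1646 + 0 + 26244 + 5994)/(-225) = 23818 - (-1)*30592/225 = 23818 - 1*(-30592/225) = 23818 + 30592/225 = 5389642/225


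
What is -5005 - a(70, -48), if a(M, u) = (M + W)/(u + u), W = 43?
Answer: -480367/96 ≈ -5003.8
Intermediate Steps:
a(M, u) = (43 + M)/(2*u) (a(M, u) = (M + 43)/(u + u) = (43 + M)/((2*u)) = (43 + M)*(1/(2*u)) = (43 + M)/(2*u))
-5005 - a(70, -48) = -5005 - (43 + 70)/(2*(-48)) = -5005 - (-1)*113/(2*48) = -5005 - 1*(-113/96) = -5005 + 113/96 = -480367/96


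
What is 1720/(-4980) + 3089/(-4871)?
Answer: -1188067/1212879 ≈ -0.97954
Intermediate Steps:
1720/(-4980) + 3089/(-4871) = 1720*(-1/4980) + 3089*(-1/4871) = -86/249 - 3089/4871 = -1188067/1212879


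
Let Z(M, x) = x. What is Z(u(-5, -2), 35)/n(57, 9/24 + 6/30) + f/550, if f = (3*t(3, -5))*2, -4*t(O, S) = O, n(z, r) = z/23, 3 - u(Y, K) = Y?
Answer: 884987/62700 ≈ 14.115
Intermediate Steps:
u(Y, K) = 3 - Y
n(z, r) = z/23 (n(z, r) = z*(1/23) = z/23)
t(O, S) = -O/4
f = -9/2 (f = (3*(-1/4*3))*2 = (3*(-3/4))*2 = -9/4*2 = -9/2 ≈ -4.5000)
Z(u(-5, -2), 35)/n(57, 9/24 + 6/30) + f/550 = 35/(((1/23)*57)) - 9/2/550 = 35/(57/23) - 9/2*1/550 = 35*(23/57) - 9/1100 = 805/57 - 9/1100 = 884987/62700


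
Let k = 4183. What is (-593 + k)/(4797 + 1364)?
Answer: 3590/6161 ≈ 0.58270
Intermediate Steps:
(-593 + k)/(4797 + 1364) = (-593 + 4183)/(4797 + 1364) = 3590/6161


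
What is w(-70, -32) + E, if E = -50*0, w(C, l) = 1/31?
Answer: 1/31 ≈ 0.032258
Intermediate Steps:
w(C, l) = 1/31
E = 0
w(-70, -32) + E = 1/31 + 0 = 1/31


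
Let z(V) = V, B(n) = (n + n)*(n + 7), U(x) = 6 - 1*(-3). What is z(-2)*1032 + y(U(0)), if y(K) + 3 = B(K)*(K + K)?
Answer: 3117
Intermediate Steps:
U(x) = 9 (U(x) = 6 + 3 = 9)
B(n) = 2*n*(7 + n) (B(n) = (2*n)*(7 + n) = 2*n*(7 + n))
y(K) = -3 + 4*K²*(7 + K) (y(K) = -3 + (2*K*(7 + K))*(K + K) = -3 + (2*K*(7 + K))*(2*K) = -3 + 4*K²*(7 + K))
z(-2)*1032 + y(U(0)) = -2*1032 + (-3 + 4*9²*(7 + 9)) = -2064 + (-3 + 4*81*16) = -2064 + (-3 + 5184) = -2064 + 5181 = 3117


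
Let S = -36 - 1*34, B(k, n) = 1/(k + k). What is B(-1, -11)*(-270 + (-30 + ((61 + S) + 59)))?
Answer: 125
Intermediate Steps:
B(k, n) = 1/(2*k)
S = -70 (S = -36 - 34 = -70)
B(-1, -11)*(-270 + (-30 + ((61 + S) + 59))) = ((½)/(-1))*(-270 + (-30 + ((61 - 70) + 59))) = ((½)*(-1))*(-270 + (-30 + (-9 + 59))) = -(-270 + (-30 + 50))/2 = -(-270 + 20)/2 = -½*(-250) = 125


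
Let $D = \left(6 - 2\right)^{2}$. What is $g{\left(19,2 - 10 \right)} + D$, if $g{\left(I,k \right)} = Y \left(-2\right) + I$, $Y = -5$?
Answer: $45$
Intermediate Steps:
$g{\left(I,k \right)} = 10 + I$ ($g{\left(I,k \right)} = \left(-5\right) \left(-2\right) + I = 10 + I$)
$D = 16$ ($D = 4^{2} = 16$)
$g{\left(19,2 - 10 \right)} + D = \left(10 + 19\right) + 16 = 29 + 16 = 45$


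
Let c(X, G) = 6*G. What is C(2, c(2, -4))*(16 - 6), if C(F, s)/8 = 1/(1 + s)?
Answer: -80/23 ≈ -3.4783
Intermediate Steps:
C(F, s) = 8/(1 + s)
C(2, c(2, -4))*(16 - 6) = (8/(1 + 6*(-4)))*(16 - 6) = (8/(1 - 24))*10 = (8/(-23))*10 = (8*(-1/23))*10 = -8/23*10 = -80/23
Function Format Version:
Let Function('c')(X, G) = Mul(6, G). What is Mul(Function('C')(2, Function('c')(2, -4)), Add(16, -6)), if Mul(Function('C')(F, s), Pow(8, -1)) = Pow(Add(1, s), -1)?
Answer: Rational(-80, 23) ≈ -3.4783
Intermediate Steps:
Function('C')(F, s) = Mul(8, Pow(Add(1, s), -1))
Mul(Function('C')(2, Function('c')(2, -4)), Add(16, -6)) = Mul(Mul(8, Pow(Add(1, Mul(6, -4)), -1)), Add(16, -6)) = Mul(Mul(8, Pow(Add(1, -24), -1)), 10) = Mul(Mul(8, Pow(-23, -1)), 10) = Mul(Mul(8, Rational(-1, 23)), 10) = Mul(Rational(-8, 23), 10) = Rational(-80, 23)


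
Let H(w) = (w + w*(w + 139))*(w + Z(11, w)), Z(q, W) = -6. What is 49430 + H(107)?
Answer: 2718759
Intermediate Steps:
H(w) = (-6 + w)*(w + w*(139 + w)) (H(w) = (w + w*(w + 139))*(w - 6) = (w + w*(139 + w))*(-6 + w) = (-6 + w)*(w + w*(139 + w)))
49430 + H(107) = 49430 + 107*(-840 + 107**2 + 134*107) = 49430 + 107*(-840 + 11449 + 14338) = 49430 + 107*24947 = 49430 + 2669329 = 2718759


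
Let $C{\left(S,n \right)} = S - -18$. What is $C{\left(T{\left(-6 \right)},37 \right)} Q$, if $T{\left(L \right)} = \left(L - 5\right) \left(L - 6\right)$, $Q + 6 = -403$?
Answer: $-61350$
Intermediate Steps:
$Q = -409$ ($Q = -6 - 403 = -409$)
$T{\left(L \right)} = \left(-6 + L\right) \left(-5 + L\right)$ ($T{\left(L \right)} = \left(-5 + L\right) \left(-6 + L\right) = \left(-6 + L\right) \left(-5 + L\right)$)
$C{\left(S,n \right)} = 18 + S$ ($C{\left(S,n \right)} = S + 18 = 18 + S$)
$C{\left(T{\left(-6 \right)},37 \right)} Q = \left(18 + \left(30 + \left(-6\right)^{2} - -66\right)\right) \left(-409\right) = \left(18 + \left(30 + 36 + 66\right)\right) \left(-409\right) = \left(18 + 132\right) \left(-409\right) = 150 \left(-409\right) = -61350$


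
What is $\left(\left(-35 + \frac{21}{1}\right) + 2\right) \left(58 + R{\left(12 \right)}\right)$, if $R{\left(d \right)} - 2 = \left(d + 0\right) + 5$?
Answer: $-924$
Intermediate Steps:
$R{\left(d \right)} = 7 + d$ ($R{\left(d \right)} = 2 + \left(\left(d + 0\right) + 5\right) = 2 + \left(d + 5\right) = 2 + \left(5 + d\right) = 7 + d$)
$\left(\left(-35 + \frac{21}{1}\right) + 2\right) \left(58 + R{\left(12 \right)}\right) = \left(\left(-35 + \frac{21}{1}\right) + 2\right) \left(58 + \left(7 + 12\right)\right) = \left(\left(-35 + 21 \cdot 1\right) + 2\right) \left(58 + 19\right) = \left(\left(-35 + 21\right) + 2\right) 77 = \left(-14 + 2\right) 77 = \left(-12\right) 77 = -924$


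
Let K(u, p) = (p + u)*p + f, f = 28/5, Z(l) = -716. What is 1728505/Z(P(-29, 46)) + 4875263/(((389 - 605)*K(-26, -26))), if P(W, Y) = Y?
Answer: -637950325145/262451232 ≈ -2430.7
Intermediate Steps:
f = 28/5 (f = 28*(1/5) = 28/5 ≈ 5.6000)
K(u, p) = 28/5 + p*(p + u) (K(u, p) = (p + u)*p + 28/5 = p*(p + u) + 28/5 = 28/5 + p*(p + u))
1728505/Z(P(-29, 46)) + 4875263/(((389 - 605)*K(-26, -26))) = 1728505/(-716) + 4875263/(((389 - 605)*(28/5 + (-26)**2 - 26*(-26)))) = 1728505*(-1/716) + 4875263/((-216*(28/5 + 676 + 676))) = -1728505/716 + 4875263/((-216*6788/5)) = -1728505/716 + 4875263/(-1466208/5) = -1728505/716 + 4875263*(-5/1466208) = -1728505/716 - 24376315/1466208 = -637950325145/262451232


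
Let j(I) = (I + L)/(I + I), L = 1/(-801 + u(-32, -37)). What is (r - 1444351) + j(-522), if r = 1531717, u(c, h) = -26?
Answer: 75431187703/863388 ≈ 87367.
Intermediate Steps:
L = -1/827 (L = 1/(-801 - 26) = 1/(-827) = -1/827 ≈ -0.0012092)
j(I) = (-1/827 + I)/(2*I) (j(I) = (I - 1/827)/(I + I) = (-1/827 + I)/((2*I)) = (-1/827 + I)*(1/(2*I)) = (-1/827 + I)/(2*I))
(r - 1444351) + j(-522) = (1531717 - 1444351) + (1/1654)*(-1 + 827*(-522))/(-522) = 87366 + (1/1654)*(-1/522)*(-1 - 431694) = 87366 + (1/1654)*(-1/522)*(-431695) = 87366 + 431695/863388 = 75431187703/863388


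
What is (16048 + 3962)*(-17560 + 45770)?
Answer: 564482100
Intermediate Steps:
(16048 + 3962)*(-17560 + 45770) = 20010*28210 = 564482100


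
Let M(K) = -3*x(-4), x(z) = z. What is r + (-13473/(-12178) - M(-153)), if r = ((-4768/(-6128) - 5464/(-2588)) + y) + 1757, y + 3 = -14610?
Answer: -38819970521679/3017720578 ≈ -12864.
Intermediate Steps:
y = -14613 (y = -3 - 14610 = -14613)
M(K) = 12 (M(K) = -3*(-4) = 12)
r = -3185013672/247801 (r = ((-4768/(-6128) - 5464/(-2588)) - 14613) + 1757 = ((-4768*(-1/6128) - 5464*(-1/2588)) - 14613) + 1757 = ((298/383 + 1366/647) - 14613) + 1757 = (715984/247801 - 14613) + 1757 = -3620400029/247801 + 1757 = -3185013672/247801 ≈ -12853.)
r + (-13473/(-12178) - M(-153)) = -3185013672/247801 + (-13473/(-12178) - 1*12) = -3185013672/247801 + (-13473*(-1/12178) - 12) = -3185013672/247801 + (13473/12178 - 12) = -3185013672/247801 - 132663/12178 = -38819970521679/3017720578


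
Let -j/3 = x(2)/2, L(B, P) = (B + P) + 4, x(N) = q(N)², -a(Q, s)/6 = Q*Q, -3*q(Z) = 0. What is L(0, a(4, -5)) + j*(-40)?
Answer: -92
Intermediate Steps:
q(Z) = 0 (q(Z) = -⅓*0 = 0)
a(Q, s) = -6*Q² (a(Q, s) = -6*Q*Q = -6*Q²)
x(N) = 0 (x(N) = 0² = 0)
L(B, P) = 4 + B + P
j = 0 (j = -3*0/2 = -3*0 = 0)
L(0, a(4, -5)) + j*(-40) = (4 + 0 - 6*4²) + 0*(-40) = (4 + 0 - 6*16) + 0 = (4 + 0 - 96) + 0 = -92 + 0 = -92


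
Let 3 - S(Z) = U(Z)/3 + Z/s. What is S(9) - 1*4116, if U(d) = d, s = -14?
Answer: -57615/14 ≈ -4115.4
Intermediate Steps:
S(Z) = 3 - 11*Z/42 (S(Z) = 3 - (Z/3 + Z/(-14)) = 3 - (Z*(⅓) + Z*(-1/14)) = 3 - (Z/3 - Z/14) = 3 - 11*Z/42)
S(9) - 1*4116 = (3 - 11/42*9) - 1*4116 = (3 - 33/14) - 4116 = 9/14 - 4116 = -57615/14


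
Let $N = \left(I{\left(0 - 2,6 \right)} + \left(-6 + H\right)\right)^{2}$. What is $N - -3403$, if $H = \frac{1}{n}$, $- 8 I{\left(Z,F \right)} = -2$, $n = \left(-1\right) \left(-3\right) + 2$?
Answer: $\frac{1373521}{400} \approx 3433.8$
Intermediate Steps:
$n = 5$ ($n = 3 + 2 = 5$)
$I{\left(Z,F \right)} = \frac{1}{4}$ ($I{\left(Z,F \right)} = \left(- \frac{1}{8}\right) \left(-2\right) = \frac{1}{4}$)
$H = \frac{1}{5} \approx 0.2$
$N = \frac{12321}{400}$ ($N = \left(\frac{1}{4} + \left(-6 + \frac{1}{5}\right)\right)^{2} = \left(\frac{1}{4} - \frac{29}{5}\right)^{2} = \left(- \frac{111}{20}\right)^{2} = \frac{12321}{400} \approx 30.802$)
$N - -3403 = \frac{12321}{400} - -3403 = \frac{12321}{400} + 3403 = \frac{1373521}{400}$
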